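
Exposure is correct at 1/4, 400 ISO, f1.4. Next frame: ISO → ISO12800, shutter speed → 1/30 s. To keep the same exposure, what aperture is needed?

f/2.8

ISO: 400 → 800 → 1600 → 3200 → 6400 → 12800 — 5 stops higher (brighter).
Shutter speed: 1/4 → 1/8 → 1/15 → 1/30 — 3 stops shorter (darker).
Net change so far: 2 stops brighter. Offset with the aperture: f/1.4 → f/2 → f/2.8.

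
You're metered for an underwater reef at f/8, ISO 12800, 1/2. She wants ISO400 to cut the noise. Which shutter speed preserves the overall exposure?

ISO: 12800 → 6400 → 3200 → 1600 → 800 → 400 — 5 stops lower (darker).
Need 5 stops brighter from the shutter speed: 1/2 → 1 → 2 → 4 → 8 → 15.

15 s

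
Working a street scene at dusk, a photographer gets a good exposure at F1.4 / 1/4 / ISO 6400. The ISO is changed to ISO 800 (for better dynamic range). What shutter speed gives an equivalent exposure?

2 s

ISO: 6400 → 3200 → 1600 → 800 — 3 stops lower (darker).
Need 3 stops brighter from the shutter speed: 1/4 → 1/2 → 1 → 2.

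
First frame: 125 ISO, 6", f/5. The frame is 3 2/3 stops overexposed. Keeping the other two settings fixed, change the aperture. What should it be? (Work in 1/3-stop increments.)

Overexposed by 3 2/3 stops → need 3 2/3 stops darker.
Aperture: f/5 → f/5.6 → f/6.3 → f/7.1 → f/8 → f/9 → f/10 → f/11 → f/13 → f/14 → f/16 → f/18.

f/18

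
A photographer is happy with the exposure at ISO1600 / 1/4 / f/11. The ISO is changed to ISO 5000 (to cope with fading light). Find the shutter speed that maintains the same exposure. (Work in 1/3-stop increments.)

1/13s

ISO: 1600 → 2000 → 2500 → 3200 → 4000 → 5000 — 1 2/3 stops raised (brighter).
Need 1 2/3 stops darker from the shutter speed: 1/4 → 1/5 → 1/6 → 1/8 → 1/10 → 1/13.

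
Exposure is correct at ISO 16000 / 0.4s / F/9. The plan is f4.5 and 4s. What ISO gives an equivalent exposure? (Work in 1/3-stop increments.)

ISO 400

Aperture: f/9 → f/8 → f/7.1 → f/6.3 → f/5.6 → f/5 → f/4.5 — 2 stops larger aperture (brighter).
Shutter speed: 0.4 → 0.5 → 0.6 → 0.8 → 1 → 1.3 → 1.6 → 2 → 2.5 → 3.2 → 4 — 3 1/3 stops slower (brighter).
Net change so far: 5 1/3 stops brighter. Offset with the ISO: 16000 → 12800 → 10000 → 8000 → 6400 → 5000 → 4000 → 3200 → 2500 → 2000 → 1600 → 1250 → 1000 → 800 → 640 → 500 → 400.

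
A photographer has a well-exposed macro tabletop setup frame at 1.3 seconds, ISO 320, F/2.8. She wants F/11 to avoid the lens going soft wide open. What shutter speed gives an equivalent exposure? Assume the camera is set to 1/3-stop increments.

20 s

Aperture: f/2.8 → f/3.2 → f/3.5 → f/4 → f/4.5 → f/5 → f/5.6 → f/6.3 → f/7.1 → f/8 → f/9 → f/10 → f/11 — 4 stops narrower (darker).
Need 4 stops brighter from the shutter speed: 1.3 → 1.6 → 2 → 2.5 → 3.2 → 4 → 5 → 6 → 8 → 10 → 13 → 15 → 20.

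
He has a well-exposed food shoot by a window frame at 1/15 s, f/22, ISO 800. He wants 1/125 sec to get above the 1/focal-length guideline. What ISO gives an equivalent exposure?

ISO 6400

Shutter speed: 1/15 → 1/30 → 1/60 → 1/125 — 3 stops faster (darker).
Need 3 stops brighter from the ISO: 800 → 1600 → 3200 → 6400.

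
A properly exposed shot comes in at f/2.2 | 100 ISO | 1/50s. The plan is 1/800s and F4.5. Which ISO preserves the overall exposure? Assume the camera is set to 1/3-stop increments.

ISO 6400

Shutter speed: 1/50 → 1/60 → 1/80 → 1/100 → 1/125 → 1/160 → 1/200 → 1/250 → 1/320 → 1/400 → 1/500 → 1/640 → 1/800 — 4 stops faster (darker).
Aperture: f/2.2 → f/2.5 → f/2.8 → f/3.2 → f/3.5 → f/4 → f/4.5 — 2 stops stopped down (darker).
Net change so far: 6 stops darker. Offset with the ISO: 100 → 125 → 160 → 200 → 250 → 320 → 400 → 500 → 640 → 800 → 1000 → 1250 → 1600 → 2000 → 2500 → 3200 → 4000 → 5000 → 6400.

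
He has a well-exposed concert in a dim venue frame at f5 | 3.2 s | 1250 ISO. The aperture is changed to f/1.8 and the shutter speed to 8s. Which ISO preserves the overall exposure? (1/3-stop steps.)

ISO 64

Aperture: f/5 → f/4.5 → f/4 → f/3.5 → f/3.2 → f/2.8 → f/2.5 → f/2.2 → f/2 → f/1.8 — 3 stops larger aperture (brighter).
Shutter speed: 3.2 → 4 → 5 → 6 → 8 — 1 1/3 stops longer (brighter).
Net change so far: 4 1/3 stops brighter. Offset with the ISO: 1250 → 1000 → 800 → 640 → 500 → 400 → 320 → 250 → 200 → 160 → 125 → 100 → 80 → 64.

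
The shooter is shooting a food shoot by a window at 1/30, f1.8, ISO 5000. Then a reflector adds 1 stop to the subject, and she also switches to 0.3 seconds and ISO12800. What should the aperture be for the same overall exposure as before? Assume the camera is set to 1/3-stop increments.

f/13

Scene light: 1 stop brighter.
Shutter speed: 1/30 → 1/25 → 1/20 → 1/15 → 1/13 → 1/10 → 1/8 → 1/6 → 1/5 → 1/4 → 0.3 — 3 1/3 stops slower (brighter).
ISO: 5000 → 6400 → 8000 → 10000 → 12800 — 1 1/3 stops raised (brighter).
Net so far: 5 2/3 stops brighter. Aperture: f/1.8 → f/2 → f/2.2 → f/2.5 → f/2.8 → f/3.2 → f/3.5 → f/4 → f/4.5 → f/5 → f/5.6 → f/6.3 → f/7.1 → f/8 → f/9 → f/10 → f/11 → f/13.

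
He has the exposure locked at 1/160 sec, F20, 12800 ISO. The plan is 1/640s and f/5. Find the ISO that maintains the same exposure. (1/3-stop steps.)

Shutter speed: 1/160 → 1/200 → 1/250 → 1/320 → 1/400 → 1/500 → 1/640 — 2 stops shorter (darker).
Aperture: f/20 → f/18 → f/16 → f/14 → f/13 → f/11 → f/10 → f/9 → f/8 → f/7.1 → f/6.3 → f/5.6 → f/5 — 4 stops larger aperture (brighter).
Net change so far: 2 stops brighter. Offset with the ISO: 12800 → 10000 → 8000 → 6400 → 5000 → 4000 → 3200.

ISO 3200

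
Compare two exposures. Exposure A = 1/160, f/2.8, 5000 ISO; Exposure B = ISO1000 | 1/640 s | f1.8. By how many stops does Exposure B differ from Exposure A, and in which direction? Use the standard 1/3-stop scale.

3 stops darker

Aperture: f/2.8 → f/2.5 → f/2.2 → f/2 → f/1.8 — 1 1/3 stops wider (brighter).
Shutter speed: 1/160 → 1/200 → 1/250 → 1/320 → 1/400 → 1/500 → 1/640 — 2 stops shorter (darker).
ISO: 5000 → 4000 → 3200 → 2500 → 2000 → 1600 → 1250 → 1000 — 2 1/3 stops lower (darker).
Net: +1 1/3 −2 −2 1/3 = −3 stops.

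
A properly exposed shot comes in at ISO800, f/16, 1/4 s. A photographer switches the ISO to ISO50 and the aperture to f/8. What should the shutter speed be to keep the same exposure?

1 s

ISO: 800 → 400 → 200 → 100 → 50 — 4 stops dropped (darker).
Aperture: f/16 → f/11 → f/8 — 2 stops larger aperture (brighter).
Net change so far: 2 stops darker. Offset with the shutter speed: 1/4 → 1/2 → 1.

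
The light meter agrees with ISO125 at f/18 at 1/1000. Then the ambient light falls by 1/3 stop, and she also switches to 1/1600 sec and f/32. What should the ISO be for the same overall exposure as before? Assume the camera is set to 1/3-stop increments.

Scene light: 1/3 stop darker.
Shutter speed: 1/1000 → 1/1250 → 1/1600 — 2/3 stop shorter (darker).
Aperture: f/18 → f/20 → f/22 → f/25 → f/29 → f/32 — 1 2/3 stops stopped down (darker).
Net so far: 2 2/3 stops darker. ISO: 125 → 160 → 200 → 250 → 320 → 400 → 500 → 640 → 800.

ISO 800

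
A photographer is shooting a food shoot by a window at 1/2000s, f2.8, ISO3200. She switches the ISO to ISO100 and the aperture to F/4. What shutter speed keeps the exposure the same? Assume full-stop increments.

ISO: 3200 → 1600 → 800 → 400 → 200 → 100 — 5 stops dropped (darker).
Aperture: f/2.8 → f/4 — 1 stop narrower (darker).
Net change so far: 6 stops darker. Offset with the shutter speed: 1/2000 → 1/1000 → 1/500 → 1/250 → 1/125 → 1/60 → 1/30.

1/30s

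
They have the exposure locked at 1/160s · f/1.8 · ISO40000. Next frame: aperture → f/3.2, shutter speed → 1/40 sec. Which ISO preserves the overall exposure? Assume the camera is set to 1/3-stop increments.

Aperture: f/1.8 → f/2 → f/2.2 → f/2.5 → f/2.8 → f/3.2 — 1 2/3 stops stopped down (darker).
Shutter speed: 1/160 → 1/125 → 1/100 → 1/80 → 1/60 → 1/50 → 1/40 — 2 stops longer (brighter).
Net change so far: 1/3 stop brighter. Offset with the ISO: 40000 → 32000.

ISO 32000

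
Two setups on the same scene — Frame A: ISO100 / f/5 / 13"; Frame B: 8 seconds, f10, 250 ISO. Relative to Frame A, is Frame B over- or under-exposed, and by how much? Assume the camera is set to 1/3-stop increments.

Aperture: f/5 → f/5.6 → f/6.3 → f/7.1 → f/8 → f/9 → f/10 — 2 stops narrower (darker).
Shutter speed: 13 → 10 → 8 — 2/3 stop faster (darker).
ISO: 100 → 125 → 160 → 200 → 250 — 1 1/3 stops raised (brighter).
Net: −2 −2/3 +1 1/3 = −1 1/3 stops.

1 1/3 stops darker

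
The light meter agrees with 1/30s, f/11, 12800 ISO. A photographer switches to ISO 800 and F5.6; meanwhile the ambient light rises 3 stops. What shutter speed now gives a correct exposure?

Scene light: 3 stops brighter.
ISO: 12800 → 6400 → 3200 → 1600 → 800 — 4 stops lower (darker).
Aperture: f/11 → f/8 → f/5.6 — 2 stops larger aperture (brighter).
Net so far: 1 stop brighter. Shutter speed: 1/30 → 1/60.

1/60s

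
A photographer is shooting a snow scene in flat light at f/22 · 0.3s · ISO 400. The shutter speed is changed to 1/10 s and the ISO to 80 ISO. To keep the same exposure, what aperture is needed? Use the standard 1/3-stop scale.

Shutter speed: 0.3 → 1/4 → 1/5 → 1/6 → 1/8 → 1/10 — 1 2/3 stops faster (darker).
ISO: 400 → 320 → 250 → 200 → 160 → 125 → 100 → 80 — 2 1/3 stops lower (darker).
Net change so far: 4 stops darker. Offset with the aperture: f/22 → f/20 → f/18 → f/16 → f/14 → f/13 → f/11 → f/10 → f/9 → f/8 → f/7.1 → f/6.3 → f/5.6.

f/5.6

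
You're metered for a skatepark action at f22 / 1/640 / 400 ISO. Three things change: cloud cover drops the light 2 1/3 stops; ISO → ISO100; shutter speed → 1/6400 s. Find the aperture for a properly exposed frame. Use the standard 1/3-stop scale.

f/1.6

Scene light: 2 1/3 stops darker.
ISO: 400 → 320 → 250 → 200 → 160 → 125 → 100 — 2 stops dropped (darker).
Shutter speed: 1/640 → 1/800 → 1/1000 → 1/1250 → 1/1600 → 1/2000 → 1/2500 → 1/3200 → 1/4000 → 1/5000 → 1/6400 — 3 1/3 stops faster (darker).
Net so far: 7 2/3 stops darker. Aperture: f/22 → f/20 → f/18 → f/16 → f/14 → f/13 → f/11 → f/10 → f/9 → f/8 → f/7.1 → f/6.3 → f/5.6 → f/5 → f/4.5 → f/4 → f/3.5 → f/3.2 → f/2.8 → f/2.5 → f/2.2 → f/2 → f/1.8 → f/1.6.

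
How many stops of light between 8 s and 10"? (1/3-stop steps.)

8 → 10 — count the steps: 1 third-stops = 1/3 stop.

1/3 stop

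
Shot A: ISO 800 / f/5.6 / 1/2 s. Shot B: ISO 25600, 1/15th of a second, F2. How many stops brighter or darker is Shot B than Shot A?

Aperture: f/5.6 → f/4 → f/2.8 → f/2 — 3 stops opened up (brighter).
Shutter speed: 1/2 → 1/4 → 1/8 → 1/15 — 3 stops faster (darker).
ISO: 800 → 1600 → 3200 → 6400 → 12800 → 25600 — 5 stops raised (brighter).
Net: +3 −3 +5 = +5 stops.

5 stops brighter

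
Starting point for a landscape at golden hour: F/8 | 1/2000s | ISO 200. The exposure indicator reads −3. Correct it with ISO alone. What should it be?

Underexposed by 3 stops → need 3 stops brighter.
ISO: 200 → 400 → 800 → 1600.

ISO 1600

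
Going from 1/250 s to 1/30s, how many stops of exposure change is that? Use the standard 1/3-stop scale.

3 stops

1/250 → 1/200 → 1/160 → 1/125 → 1/100 → 1/80 → 1/60 → 1/50 → 1/40 → 1/30 — count the steps: 9 third-stops = 3 stops.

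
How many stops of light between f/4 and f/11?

3 stops

f/4 → f/5.6 → f/8 → f/11 — count the steps: 3 stops.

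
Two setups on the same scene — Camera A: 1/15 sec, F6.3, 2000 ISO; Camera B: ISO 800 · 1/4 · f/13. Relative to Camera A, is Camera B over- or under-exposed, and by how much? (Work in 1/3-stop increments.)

1 1/3 stops darker

Aperture: f/6.3 → f/7.1 → f/8 → f/9 → f/10 → f/11 → f/13 — 2 stops smaller aperture (darker).
Shutter speed: 1/15 → 1/13 → 1/10 → 1/8 → 1/6 → 1/5 → 1/4 — 2 stops longer (brighter).
ISO: 2000 → 1600 → 1250 → 1000 → 800 — 1 1/3 stops lower (darker).
Net: −2 +2 −1 1/3 = −1 1/3 stops.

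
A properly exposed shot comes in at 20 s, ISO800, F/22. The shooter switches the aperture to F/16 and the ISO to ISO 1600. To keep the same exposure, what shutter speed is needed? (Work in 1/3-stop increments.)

Aperture: f/22 → f/20 → f/18 → f/16 — 1 stop opened up (brighter).
ISO: 800 → 1000 → 1250 → 1600 — 1 stop higher (brighter).
Net change so far: 2 stops brighter. Offset with the shutter speed: 20 → 15 → 13 → 10 → 8 → 6 → 5.

5 s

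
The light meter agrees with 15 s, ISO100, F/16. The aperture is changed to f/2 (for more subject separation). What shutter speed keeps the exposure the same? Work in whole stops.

1/4s

Aperture: f/16 → f/11 → f/8 → f/5.6 → f/4 → f/2.8 → f/2 — 6 stops opened up (brighter).
Need 6 stops darker from the shutter speed: 15 → 8 → 4 → 2 → 1 → 1/2 → 1/4.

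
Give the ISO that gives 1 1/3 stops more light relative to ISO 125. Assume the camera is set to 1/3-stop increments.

ISO 320

ISO: 125 → 160 → 200 → 250 → 320 — 1 1/3 stops raised (brighter).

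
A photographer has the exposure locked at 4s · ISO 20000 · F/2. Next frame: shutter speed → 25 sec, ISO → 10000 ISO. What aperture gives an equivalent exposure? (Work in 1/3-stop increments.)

Shutter speed: 4 → 5 → 6 → 8 → 10 → 13 → 15 → 20 → 25 — 2 2/3 stops slower (brighter).
ISO: 20000 → 16000 → 12800 → 10000 — 1 stop lower (darker).
Net change so far: 1 2/3 stops brighter. Offset with the aperture: f/2 → f/2.2 → f/2.5 → f/2.8 → f/3.2 → f/3.5.

f/3.5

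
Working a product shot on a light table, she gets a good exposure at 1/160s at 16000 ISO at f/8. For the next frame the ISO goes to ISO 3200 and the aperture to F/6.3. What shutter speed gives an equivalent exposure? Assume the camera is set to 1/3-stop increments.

1/50s

ISO: 16000 → 12800 → 10000 → 8000 → 6400 → 5000 → 4000 → 3200 — 2 1/3 stops lower (darker).
Aperture: f/8 → f/7.1 → f/6.3 — 2/3 stop larger aperture (brighter).
Net change so far: 1 2/3 stops darker. Offset with the shutter speed: 1/160 → 1/125 → 1/100 → 1/80 → 1/60 → 1/50.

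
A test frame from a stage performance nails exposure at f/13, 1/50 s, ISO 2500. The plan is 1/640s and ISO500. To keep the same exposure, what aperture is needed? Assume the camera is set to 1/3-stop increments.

f/1.6

Shutter speed: 1/50 → 1/60 → 1/80 → 1/100 → 1/125 → 1/160 → 1/200 → 1/250 → 1/320 → 1/400 → 1/500 → 1/640 — 3 2/3 stops shorter (darker).
ISO: 2500 → 2000 → 1600 → 1250 → 1000 → 800 → 640 → 500 — 2 1/3 stops dropped (darker).
Net change so far: 6 stops darker. Offset with the aperture: f/13 → f/11 → f/10 → f/9 → f/8 → f/7.1 → f/6.3 → f/5.6 → f/5 → f/4.5 → f/4 → f/3.5 → f/3.2 → f/2.8 → f/2.5 → f/2.2 → f/2 → f/1.8 → f/1.6.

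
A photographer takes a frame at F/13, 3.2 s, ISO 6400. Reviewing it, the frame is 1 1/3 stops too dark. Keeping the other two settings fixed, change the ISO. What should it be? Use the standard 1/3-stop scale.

Underexposed by 1 1/3 stops → need 1 1/3 stops brighter.
ISO: 6400 → 8000 → 10000 → 12800 → 16000.

ISO 16000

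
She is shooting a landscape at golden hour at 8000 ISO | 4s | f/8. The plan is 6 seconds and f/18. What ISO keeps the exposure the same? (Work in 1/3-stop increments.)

Shutter speed: 4 → 5 → 6 — 2/3 stop slower (brighter).
Aperture: f/8 → f/9 → f/10 → f/11 → f/13 → f/14 → f/16 → f/18 — 2 1/3 stops narrower (darker).
Net change so far: 1 2/3 stops darker. Offset with the ISO: 8000 → 10000 → 12800 → 16000 → 20000 → 25600.

ISO 25600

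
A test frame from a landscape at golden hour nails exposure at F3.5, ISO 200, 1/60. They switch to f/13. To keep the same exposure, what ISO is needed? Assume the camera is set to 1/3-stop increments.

Aperture: f/3.5 → f/4 → f/4.5 → f/5 → f/5.6 → f/6.3 → f/7.1 → f/8 → f/9 → f/10 → f/11 → f/13 — 3 2/3 stops smaller aperture (darker).
Need 3 2/3 stops brighter from the ISO: 200 → 250 → 320 → 400 → 500 → 640 → 800 → 1000 → 1250 → 1600 → 2000 → 2500.

ISO 2500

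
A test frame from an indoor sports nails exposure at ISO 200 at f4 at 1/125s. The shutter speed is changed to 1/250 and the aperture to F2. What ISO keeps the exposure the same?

Shutter speed: 1/125 → 1/250 — 1 stop shorter (darker).
Aperture: f/4 → f/2.8 → f/2 — 2 stops larger aperture (brighter).
Net change so far: 1 stop brighter. Offset with the ISO: 200 → 100.

ISO 100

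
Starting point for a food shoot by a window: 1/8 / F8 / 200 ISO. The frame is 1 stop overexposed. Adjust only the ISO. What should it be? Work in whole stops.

Overexposed by 1 stop → need 1 stop darker.
ISO: 200 → 100.

ISO 100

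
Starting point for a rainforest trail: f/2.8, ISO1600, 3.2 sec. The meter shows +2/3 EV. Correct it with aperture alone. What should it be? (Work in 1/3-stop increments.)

Overexposed by 2/3 stop → need 2/3 stop darker.
Aperture: f/2.8 → f/3.2 → f/3.5.

f/3.5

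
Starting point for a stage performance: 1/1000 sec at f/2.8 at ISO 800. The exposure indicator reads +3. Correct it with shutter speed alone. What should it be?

1/8000s

Overexposed by 3 stops → need 3 stops darker.
Shutter speed: 1/1000 → 1/2000 → 1/4000 → 1/8000.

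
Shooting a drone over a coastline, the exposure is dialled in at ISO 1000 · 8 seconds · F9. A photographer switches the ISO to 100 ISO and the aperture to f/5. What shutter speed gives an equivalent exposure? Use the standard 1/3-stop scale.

25 s

ISO: 1000 → 800 → 640 → 500 → 400 → 320 → 250 → 200 → 160 → 125 → 100 — 3 1/3 stops dropped (darker).
Aperture: f/9 → f/8 → f/7.1 → f/6.3 → f/5.6 → f/5 — 1 2/3 stops wider (brighter).
Net change so far: 1 2/3 stops darker. Offset with the shutter speed: 8 → 10 → 13 → 15 → 20 → 25.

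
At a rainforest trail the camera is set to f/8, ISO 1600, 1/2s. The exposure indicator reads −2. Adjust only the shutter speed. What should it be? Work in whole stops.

Underexposed by 2 stops → need 2 stops brighter.
Shutter speed: 1/2 → 1 → 2.

2 s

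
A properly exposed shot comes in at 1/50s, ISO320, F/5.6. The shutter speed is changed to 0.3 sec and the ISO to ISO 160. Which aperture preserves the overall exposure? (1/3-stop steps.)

f/16

Shutter speed: 1/50 → 1/40 → 1/30 → 1/25 → 1/20 → 1/15 → 1/13 → 1/10 → 1/8 → 1/6 → 1/5 → 1/4 → 0.3 — 4 stops longer (brighter).
ISO: 320 → 250 → 200 → 160 — 1 stop lower (darker).
Net change so far: 3 stops brighter. Offset with the aperture: f/5.6 → f/6.3 → f/7.1 → f/8 → f/9 → f/10 → f/11 → f/13 → f/14 → f/16.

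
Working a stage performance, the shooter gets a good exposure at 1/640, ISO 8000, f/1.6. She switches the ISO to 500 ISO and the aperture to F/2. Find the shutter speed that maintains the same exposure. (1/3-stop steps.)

ISO: 8000 → 6400 → 5000 → 4000 → 3200 → 2500 → 2000 → 1600 → 1250 → 1000 → 800 → 640 → 500 — 4 stops lower (darker).
Aperture: f/1.6 → f/1.8 → f/2 — 2/3 stop narrower (darker).
Net change so far: 4 2/3 stops darker. Offset with the shutter speed: 1/640 → 1/500 → 1/400 → 1/320 → 1/250 → 1/200 → 1/160 → 1/125 → 1/100 → 1/80 → 1/60 → 1/50 → 1/40 → 1/30 → 1/25.

1/25s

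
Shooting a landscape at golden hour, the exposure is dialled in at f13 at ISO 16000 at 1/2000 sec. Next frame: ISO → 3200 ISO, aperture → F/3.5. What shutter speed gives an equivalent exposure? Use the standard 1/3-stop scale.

1/5000s

ISO: 16000 → 12800 → 10000 → 8000 → 6400 → 5000 → 4000 → 3200 — 2 1/3 stops dropped (darker).
Aperture: f/13 → f/11 → f/10 → f/9 → f/8 → f/7.1 → f/6.3 → f/5.6 → f/5 → f/4.5 → f/4 → f/3.5 — 3 2/3 stops wider (brighter).
Net change so far: 1 1/3 stops brighter. Offset with the shutter speed: 1/2000 → 1/2500 → 1/3200 → 1/4000 → 1/5000.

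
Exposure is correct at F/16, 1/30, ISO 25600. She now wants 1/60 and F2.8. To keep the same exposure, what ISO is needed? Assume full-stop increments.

Shutter speed: 1/30 → 1/60 — 1 stop faster (darker).
Aperture: f/16 → f/11 → f/8 → f/5.6 → f/4 → f/2.8 — 5 stops wider (brighter).
Net change so far: 4 stops brighter. Offset with the ISO: 25600 → 12800 → 6400 → 3200 → 1600.

ISO 1600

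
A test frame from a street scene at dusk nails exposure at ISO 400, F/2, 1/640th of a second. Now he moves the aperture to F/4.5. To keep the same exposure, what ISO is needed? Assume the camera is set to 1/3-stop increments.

Aperture: f/2 → f/2.2 → f/2.5 → f/2.8 → f/3.2 → f/3.5 → f/4 → f/4.5 — 2 1/3 stops smaller aperture (darker).
Need 2 1/3 stops brighter from the ISO: 400 → 500 → 640 → 800 → 1000 → 1250 → 1600 → 2000.

ISO 2000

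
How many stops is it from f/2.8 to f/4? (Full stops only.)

f/2.8 → f/4 — count the steps: 1 stop.

1 stop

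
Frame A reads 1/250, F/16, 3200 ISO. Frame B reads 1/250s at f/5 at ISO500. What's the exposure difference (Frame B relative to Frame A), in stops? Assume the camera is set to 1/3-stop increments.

Aperture: f/16 → f/14 → f/13 → f/11 → f/10 → f/9 → f/8 → f/7.1 → f/6.3 → f/5.6 → f/5 — 3 1/3 stops larger aperture (brighter).
Shutter speed: unchanged.
ISO: 3200 → 2500 → 2000 → 1600 → 1250 → 1000 → 800 → 640 → 500 — 2 2/3 stops lower (darker).
Net: +3 1/3 −2 2/3 = +2/3 stops.

2/3 stop brighter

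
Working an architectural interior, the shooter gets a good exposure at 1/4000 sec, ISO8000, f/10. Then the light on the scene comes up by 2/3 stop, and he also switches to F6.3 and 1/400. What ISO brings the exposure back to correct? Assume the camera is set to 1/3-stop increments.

ISO 200

Scene light: 2/3 stop brighter.
Aperture: f/10 → f/9 → f/8 → f/7.1 → f/6.3 — 1 1/3 stops opened up (brighter).
Shutter speed: 1/4000 → 1/3200 → 1/2500 → 1/2000 → 1/1600 → 1/1250 → 1/1000 → 1/800 → 1/640 → 1/500 → 1/400 — 3 1/3 stops longer (brighter).
Net so far: 5 1/3 stops brighter. ISO: 8000 → 6400 → 5000 → 4000 → 3200 → 2500 → 2000 → 1600 → 1250 → 1000 → 800 → 640 → 500 → 400 → 320 → 250 → 200.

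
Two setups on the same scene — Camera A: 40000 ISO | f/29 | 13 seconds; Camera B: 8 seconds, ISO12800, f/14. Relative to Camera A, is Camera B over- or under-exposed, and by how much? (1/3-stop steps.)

Aperture: f/29 → f/25 → f/22 → f/20 → f/18 → f/16 → f/14 — 2 stops opened up (brighter).
Shutter speed: 13 → 10 → 8 — 2/3 stop shorter (darker).
ISO: 40000 → 32000 → 25600 → 20000 → 16000 → 12800 — 1 2/3 stops dropped (darker).
Net: +2 −2/3 −1 2/3 = −1/3 stops.

1/3 stop darker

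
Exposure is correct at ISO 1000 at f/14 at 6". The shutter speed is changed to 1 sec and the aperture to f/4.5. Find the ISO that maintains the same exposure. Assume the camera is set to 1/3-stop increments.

ISO 640

Shutter speed: 6 → 5 → 4 → 3.2 → 2.5 → 2 → 1.6 → 1.3 → 1 — 2 2/3 stops shorter (darker).
Aperture: f/14 → f/13 → f/11 → f/10 → f/9 → f/8 → f/7.1 → f/6.3 → f/5.6 → f/5 → f/4.5 — 3 1/3 stops larger aperture (brighter).
Net change so far: 2/3 stop brighter. Offset with the ISO: 1000 → 800 → 640.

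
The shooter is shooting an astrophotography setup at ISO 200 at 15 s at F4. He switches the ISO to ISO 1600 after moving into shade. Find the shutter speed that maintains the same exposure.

ISO: 200 → 400 → 800 → 1600 — 3 stops raised (brighter).
Need 3 stops darker from the shutter speed: 15 → 8 → 4 → 2.

2 s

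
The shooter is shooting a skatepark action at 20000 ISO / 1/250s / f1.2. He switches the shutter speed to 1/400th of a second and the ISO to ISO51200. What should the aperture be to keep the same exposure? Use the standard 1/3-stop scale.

f/1.6

Shutter speed: 1/250 → 1/320 → 1/400 — 2/3 stop faster (darker).
ISO: 20000 → 25600 → 32000 → 40000 → 51200 — 1 1/3 stops raised (brighter).
Net change so far: 2/3 stop brighter. Offset with the aperture: f/1.2 → f/1.4 → f/1.6.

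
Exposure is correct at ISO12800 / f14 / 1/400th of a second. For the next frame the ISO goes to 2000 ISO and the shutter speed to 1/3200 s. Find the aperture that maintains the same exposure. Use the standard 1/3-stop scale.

f/2

ISO: 12800 → 10000 → 8000 → 6400 → 5000 → 4000 → 3200 → 2500 → 2000 — 2 2/3 stops dropped (darker).
Shutter speed: 1/400 → 1/500 → 1/640 → 1/800 → 1/1000 → 1/1250 → 1/1600 → 1/2000 → 1/2500 → 1/3200 — 3 stops faster (darker).
Net change so far: 5 2/3 stops darker. Offset with the aperture: f/14 → f/13 → f/11 → f/10 → f/9 → f/8 → f/7.1 → f/6.3 → f/5.6 → f/5 → f/4.5 → f/4 → f/3.5 → f/3.2 → f/2.8 → f/2.5 → f/2.2 → f/2.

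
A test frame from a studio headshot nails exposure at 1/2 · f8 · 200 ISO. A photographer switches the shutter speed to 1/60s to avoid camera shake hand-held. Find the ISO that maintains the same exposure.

ISO 6400

Shutter speed: 1/2 → 1/4 → 1/8 → 1/15 → 1/30 → 1/60 — 5 stops faster (darker).
Need 5 stops brighter from the ISO: 200 → 400 → 800 → 1600 → 3200 → 6400.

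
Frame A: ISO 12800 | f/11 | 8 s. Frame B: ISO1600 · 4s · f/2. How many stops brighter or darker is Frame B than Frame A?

Aperture: f/11 → f/8 → f/5.6 → f/4 → f/2.8 → f/2 — 5 stops opened up (brighter).
Shutter speed: 8 → 4 — 1 stop shorter (darker).
ISO: 12800 → 6400 → 3200 → 1600 — 3 stops dropped (darker).
Net: +5 −1 −3 = +1 stop.

1 stop brighter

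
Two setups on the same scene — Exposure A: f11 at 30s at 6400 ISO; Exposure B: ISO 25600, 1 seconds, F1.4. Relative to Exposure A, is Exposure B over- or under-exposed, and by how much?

3 stops brighter

Aperture: f/11 → f/8 → f/5.6 → f/4 → f/2.8 → f/2 → f/1.4 — 6 stops wider (brighter).
Shutter speed: 30 → 15 → 8 → 4 → 2 → 1 — 5 stops shorter (darker).
ISO: 6400 → 12800 → 25600 — 2 stops raised (brighter).
Net: +6 −5 +2 = +3 stops.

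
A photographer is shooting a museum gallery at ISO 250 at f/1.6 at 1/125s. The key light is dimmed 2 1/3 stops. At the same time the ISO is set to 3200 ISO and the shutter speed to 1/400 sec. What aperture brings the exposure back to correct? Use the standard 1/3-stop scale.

Scene light: 2 1/3 stops darker.
ISO: 250 → 320 → 400 → 500 → 640 → 800 → 1000 → 1250 → 1600 → 2000 → 2500 → 3200 — 3 2/3 stops higher (brighter).
Shutter speed: 1/125 → 1/160 → 1/200 → 1/250 → 1/320 → 1/400 — 1 2/3 stops faster (darker).
Net so far: 1/3 stop darker. Aperture: f/1.6 → f/1.4.

f/1.4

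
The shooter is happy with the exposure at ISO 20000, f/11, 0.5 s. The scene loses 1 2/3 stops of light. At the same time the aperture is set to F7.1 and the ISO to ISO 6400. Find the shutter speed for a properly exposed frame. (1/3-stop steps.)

2 s

Scene light: 1 2/3 stops darker.
Aperture: f/11 → f/10 → f/9 → f/8 → f/7.1 — 1 1/3 stops opened up (brighter).
ISO: 20000 → 16000 → 12800 → 10000 → 8000 → 6400 — 1 2/3 stops dropped (darker).
Net so far: 2 stops darker. Shutter speed: 0.5 → 0.6 → 0.8 → 1 → 1.3 → 1.6 → 2.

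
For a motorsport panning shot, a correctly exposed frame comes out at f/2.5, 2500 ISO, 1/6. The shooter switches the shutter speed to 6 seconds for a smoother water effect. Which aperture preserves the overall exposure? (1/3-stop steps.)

f/16

Shutter speed: 1/6 → 1/5 → 1/4 → 0.3 → 0.4 → 0.5 → 0.6 → 0.8 → 1 → 1.3 → 1.6 → 2 → 2.5 → 3.2 → 4 → 5 → 6 — 5 1/3 stops longer (brighter).
Need 5 1/3 stops darker from the aperture: f/2.5 → f/2.8 → f/3.2 → f/3.5 → f/4 → f/4.5 → f/5 → f/5.6 → f/6.3 → f/7.1 → f/8 → f/9 → f/10 → f/11 → f/13 → f/14 → f/16.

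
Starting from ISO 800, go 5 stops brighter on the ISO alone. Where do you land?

ISO: 800 → 1600 → 3200 → 6400 → 12800 → 25600 — 5 stops higher (brighter).

ISO 25600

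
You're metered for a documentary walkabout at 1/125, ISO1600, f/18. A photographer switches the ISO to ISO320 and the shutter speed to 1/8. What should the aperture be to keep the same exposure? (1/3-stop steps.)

ISO: 1600 → 1250 → 1000 → 800 → 640 → 500 → 400 → 320 — 2 1/3 stops lower (darker).
Shutter speed: 1/125 → 1/100 → 1/80 → 1/60 → 1/50 → 1/40 → 1/30 → 1/25 → 1/20 → 1/15 → 1/13 → 1/10 → 1/8 — 4 stops slower (brighter).
Net change so far: 1 2/3 stops brighter. Offset with the aperture: f/18 → f/20 → f/22 → f/25 → f/29 → f/32.

f/32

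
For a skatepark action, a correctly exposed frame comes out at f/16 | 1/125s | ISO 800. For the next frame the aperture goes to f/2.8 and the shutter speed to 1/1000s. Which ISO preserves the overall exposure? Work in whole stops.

Aperture: f/16 → f/11 → f/8 → f/5.6 → f/4 → f/2.8 — 5 stops opened up (brighter).
Shutter speed: 1/125 → 1/250 → 1/500 → 1/1000 — 3 stops faster (darker).
Net change so far: 2 stops brighter. Offset with the ISO: 800 → 400 → 200.

ISO 200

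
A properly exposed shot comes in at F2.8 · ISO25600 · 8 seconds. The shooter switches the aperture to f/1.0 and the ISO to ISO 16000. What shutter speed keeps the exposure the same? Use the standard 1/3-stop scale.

Aperture: f/2.8 → f/2.5 → f/2.2 → f/2 → f/1.8 → f/1.6 → f/1.4 → f/1.2 → f/1.1 → f/1.0 — 3 stops wider (brighter).
ISO: 25600 → 20000 → 16000 — 2/3 stop dropped (darker).
Net change so far: 2 1/3 stops brighter. Offset with the shutter speed: 8 → 6 → 5 → 4 → 3.2 → 2.5 → 2 → 1.6.

1.6 s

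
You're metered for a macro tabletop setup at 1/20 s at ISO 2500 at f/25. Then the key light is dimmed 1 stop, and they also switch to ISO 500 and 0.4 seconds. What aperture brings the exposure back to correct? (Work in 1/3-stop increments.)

Scene light: 1 stop darker.
ISO: 2500 → 2000 → 1600 → 1250 → 1000 → 800 → 640 → 500 — 2 1/3 stops dropped (darker).
Shutter speed: 1/20 → 1/15 → 1/13 → 1/10 → 1/8 → 1/6 → 1/5 → 1/4 → 0.3 → 0.4 — 3 stops longer (brighter).
Net so far: 1/3 stop darker. Aperture: f/25 → f/22.

f/22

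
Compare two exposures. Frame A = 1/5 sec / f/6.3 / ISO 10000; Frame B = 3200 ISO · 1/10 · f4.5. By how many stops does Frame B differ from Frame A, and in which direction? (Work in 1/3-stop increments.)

Aperture: f/6.3 → f/5.6 → f/5 → f/4.5 — 1 stop wider (brighter).
Shutter speed: 1/5 → 1/6 → 1/8 → 1/10 — 1 stop faster (darker).
ISO: 10000 → 8000 → 6400 → 5000 → 4000 → 3200 — 1 2/3 stops lower (darker).
Net: +1 −1 −1 2/3 = −1 2/3 stops.

1 2/3 stops darker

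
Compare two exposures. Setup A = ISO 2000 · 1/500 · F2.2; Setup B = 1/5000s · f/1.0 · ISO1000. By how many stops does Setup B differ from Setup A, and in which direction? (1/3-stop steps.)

Aperture: f/2.2 → f/2 → f/1.8 → f/1.6 → f/1.4 → f/1.2 → f/1.1 → f/1.0 — 2 1/3 stops wider (brighter).
Shutter speed: 1/500 → 1/640 → 1/800 → 1/1000 → 1/1250 → 1/1600 → 1/2000 → 1/2500 → 1/3200 → 1/4000 → 1/5000 — 3 1/3 stops faster (darker).
ISO: 2000 → 1600 → 1250 → 1000 — 1 stop lower (darker).
Net: +2 1/3 −3 1/3 −1 = −2 stops.

2 stops darker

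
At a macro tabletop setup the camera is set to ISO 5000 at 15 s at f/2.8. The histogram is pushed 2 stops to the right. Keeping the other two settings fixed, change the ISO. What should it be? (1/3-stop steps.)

ISO 1250

Overexposed by 2 stops → need 2 stops darker.
ISO: 5000 → 4000 → 3200 → 2500 → 2000 → 1600 → 1250.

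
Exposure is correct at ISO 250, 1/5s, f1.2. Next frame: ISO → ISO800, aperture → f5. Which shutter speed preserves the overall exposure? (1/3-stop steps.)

ISO: 250 → 320 → 400 → 500 → 640 → 800 — 1 2/3 stops raised (brighter).
Aperture: f/1.2 → f/1.4 → f/1.6 → f/1.8 → f/2 → f/2.2 → f/2.5 → f/2.8 → f/3.2 → f/3.5 → f/4 → f/4.5 → f/5 — 4 stops stopped down (darker).
Net change so far: 2 1/3 stops darker. Offset with the shutter speed: 1/5 → 1/4 → 0.3 → 0.4 → 0.5 → 0.6 → 0.8 → 1.

1 s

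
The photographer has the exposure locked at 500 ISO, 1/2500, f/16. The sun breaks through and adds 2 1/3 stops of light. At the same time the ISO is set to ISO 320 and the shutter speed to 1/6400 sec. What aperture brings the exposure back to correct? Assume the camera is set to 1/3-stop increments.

f/18

Scene light: 2 1/3 stops brighter.
ISO: 500 → 400 → 320 — 2/3 stop dropped (darker).
Shutter speed: 1/2500 → 1/3200 → 1/4000 → 1/5000 → 1/6400 — 1 1/3 stops shorter (darker).
Net so far: 1/3 stop brighter. Aperture: f/16 → f/18.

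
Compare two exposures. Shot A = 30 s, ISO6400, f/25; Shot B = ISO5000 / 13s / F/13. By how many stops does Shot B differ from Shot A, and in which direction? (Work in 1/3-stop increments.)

1/3 stop brighter

Aperture: f/25 → f/22 → f/20 → f/18 → f/16 → f/14 → f/13 — 2 stops opened up (brighter).
Shutter speed: 30 → 25 → 20 → 15 → 13 — 1 1/3 stops shorter (darker).
ISO: 6400 → 5000 — 1/3 stop lower (darker).
Net: +2 −1 1/3 −1/3 = +1/3 stops.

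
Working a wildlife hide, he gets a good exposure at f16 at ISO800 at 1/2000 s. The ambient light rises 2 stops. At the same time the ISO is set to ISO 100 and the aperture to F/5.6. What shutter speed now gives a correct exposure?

1/8000s

Scene light: 2 stops brighter.
ISO: 800 → 400 → 200 → 100 — 3 stops dropped (darker).
Aperture: f/16 → f/11 → f/8 → f/5.6 — 3 stops larger aperture (brighter).
Net so far: 2 stops brighter. Shutter speed: 1/2000 → 1/4000 → 1/8000.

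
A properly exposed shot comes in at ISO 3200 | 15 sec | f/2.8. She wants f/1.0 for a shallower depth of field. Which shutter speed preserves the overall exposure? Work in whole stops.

Aperture: f/2.8 → f/2 → f/1.4 → f/1.0 — 3 stops wider (brighter).
Need 3 stops darker from the shutter speed: 15 → 8 → 4 → 2.

2 s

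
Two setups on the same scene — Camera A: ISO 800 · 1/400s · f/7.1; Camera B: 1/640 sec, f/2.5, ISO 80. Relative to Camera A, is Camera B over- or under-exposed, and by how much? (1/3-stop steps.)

1 stop darker

Aperture: f/7.1 → f/6.3 → f/5.6 → f/5 → f/4.5 → f/4 → f/3.5 → f/3.2 → f/2.8 → f/2.5 — 3 stops larger aperture (brighter).
Shutter speed: 1/400 → 1/500 → 1/640 — 2/3 stop shorter (darker).
ISO: 800 → 640 → 500 → 400 → 320 → 250 → 200 → 160 → 125 → 100 → 80 — 3 1/3 stops lower (darker).
Net: +3 −2/3 −3 1/3 = −1 stop.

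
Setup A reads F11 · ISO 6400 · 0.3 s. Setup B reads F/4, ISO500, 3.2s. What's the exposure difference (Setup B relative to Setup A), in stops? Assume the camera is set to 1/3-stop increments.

2 2/3 stops brighter

Aperture: f/11 → f/10 → f/9 → f/8 → f/7.1 → f/6.3 → f/5.6 → f/5 → f/4.5 → f/4 — 3 stops larger aperture (brighter).
Shutter speed: 0.3 → 0.4 → 0.5 → 0.6 → 0.8 → 1 → 1.3 → 1.6 → 2 → 2.5 → 3.2 — 3 1/3 stops slower (brighter).
ISO: 6400 → 5000 → 4000 → 3200 → 2500 → 2000 → 1600 → 1250 → 1000 → 800 → 640 → 500 — 3 2/3 stops lower (darker).
Net: +3 +3 1/3 −3 2/3 = +2 2/3 stops.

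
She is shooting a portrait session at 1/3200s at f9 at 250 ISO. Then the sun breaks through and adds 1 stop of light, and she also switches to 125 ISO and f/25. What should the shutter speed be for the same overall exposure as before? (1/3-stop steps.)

1/400s

Scene light: 1 stop brighter.
ISO: 250 → 200 → 160 → 125 — 1 stop dropped (darker).
Aperture: f/9 → f/10 → f/11 → f/13 → f/14 → f/16 → f/18 → f/20 → f/22 → f/25 — 3 stops smaller aperture (darker).
Net so far: 3 stops darker. Shutter speed: 1/3200 → 1/2500 → 1/2000 → 1/1600 → 1/1250 → 1/1000 → 1/800 → 1/640 → 1/500 → 1/400.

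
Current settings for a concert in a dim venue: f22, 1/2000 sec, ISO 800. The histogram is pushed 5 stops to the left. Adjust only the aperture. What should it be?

Underexposed by 5 stops → need 5 stops brighter.
Aperture: f/22 → f/16 → f/11 → f/8 → f/5.6 → f/4.

f/4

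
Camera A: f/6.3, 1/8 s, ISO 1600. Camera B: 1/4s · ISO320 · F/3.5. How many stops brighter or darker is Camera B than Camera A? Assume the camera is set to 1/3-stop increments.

1/3 stop brighter

Aperture: f/6.3 → f/5.6 → f/5 → f/4.5 → f/4 → f/3.5 — 1 2/3 stops wider (brighter).
Shutter speed: 1/8 → 1/6 → 1/5 → 1/4 — 1 stop longer (brighter).
ISO: 1600 → 1250 → 1000 → 800 → 640 → 500 → 400 → 320 — 2 1/3 stops dropped (darker).
Net: +1 2/3 +1 −2 1/3 = +1/3 stops.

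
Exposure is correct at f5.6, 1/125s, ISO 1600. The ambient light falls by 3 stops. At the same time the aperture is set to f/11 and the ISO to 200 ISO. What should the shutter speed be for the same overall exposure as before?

2 s

Scene light: 3 stops darker.
Aperture: f/5.6 → f/8 → f/11 — 2 stops stopped down (darker).
ISO: 1600 → 800 → 400 → 200 — 3 stops dropped (darker).
Net so far: 8 stops darker. Shutter speed: 1/125 → 1/60 → 1/30 → 1/15 → 1/8 → 1/4 → 1/2 → 1 → 2.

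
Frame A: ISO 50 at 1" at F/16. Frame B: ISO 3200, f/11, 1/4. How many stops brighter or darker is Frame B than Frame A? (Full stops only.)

5 stops brighter

Aperture: f/16 → f/11 — 1 stop opened up (brighter).
Shutter speed: 1 → 1/2 → 1/4 — 2 stops faster (darker).
ISO: 50 → 100 → 200 → 400 → 800 → 1600 → 3200 — 6 stops raised (brighter).
Net: +1 −2 +6 = +5 stops.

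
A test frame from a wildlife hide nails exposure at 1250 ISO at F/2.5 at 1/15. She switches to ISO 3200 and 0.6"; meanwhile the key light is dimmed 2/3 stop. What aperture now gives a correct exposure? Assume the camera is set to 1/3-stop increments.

f/10

Scene light: 2/3 stop darker.
ISO: 1250 → 1600 → 2000 → 2500 → 3200 — 1 1/3 stops raised (brighter).
Shutter speed: 1/15 → 1/13 → 1/10 → 1/8 → 1/6 → 1/5 → 1/4 → 0.3 → 0.4 → 0.5 → 0.6 — 3 1/3 stops slower (brighter).
Net so far: 4 stops brighter. Aperture: f/2.5 → f/2.8 → f/3.2 → f/3.5 → f/4 → f/4.5 → f/5 → f/5.6 → f/6.3 → f/7.1 → f/8 → f/9 → f/10.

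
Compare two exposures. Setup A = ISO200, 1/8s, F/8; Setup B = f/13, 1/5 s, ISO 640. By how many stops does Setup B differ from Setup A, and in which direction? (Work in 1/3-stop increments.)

Aperture: f/8 → f/9 → f/10 → f/11 → f/13 — 1 1/3 stops stopped down (darker).
Shutter speed: 1/8 → 1/6 → 1/5 — 2/3 stop longer (brighter).
ISO: 200 → 250 → 320 → 400 → 500 → 640 — 1 2/3 stops raised (brighter).
Net: −1 1/3 +2/3 +1 2/3 = +1 stop.

1 stop brighter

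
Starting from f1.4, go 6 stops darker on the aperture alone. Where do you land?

f/11

Aperture: f/1.4 → f/2 → f/2.8 → f/4 → f/5.6 → f/8 → f/11 — 6 stops narrower (darker).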